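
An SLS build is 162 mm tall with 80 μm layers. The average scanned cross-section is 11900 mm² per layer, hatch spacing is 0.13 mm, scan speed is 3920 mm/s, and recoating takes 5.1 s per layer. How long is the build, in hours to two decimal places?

Layer count = ceil(162 / 0.08) = 2025.
Hatch length per layer = 11900 / 0.13, so 91538.5 mm.
Scan time per layer: 91538.5 / 3920 → 23.3517 s.
Time per layer = 23.3517 + 5.1, so 28.4517 s.
Build time = 2025 × 28.4517 = 57614.6925 s = 16.00 hours.

16.00 hours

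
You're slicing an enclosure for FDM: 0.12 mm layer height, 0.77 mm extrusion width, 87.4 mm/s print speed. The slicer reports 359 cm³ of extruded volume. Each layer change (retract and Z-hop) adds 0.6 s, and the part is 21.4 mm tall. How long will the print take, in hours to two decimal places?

12.38 hours

Bead cross-section: 0.12 × 0.77 → 0.0924 mm².
Path length: 359000 mm³ / 0.0924 mm² → 3885281.4 mm.
Extrusion time: 3885281.4 / 87.4 → 44454 s.
Layers = ⌈21.4/0.12⌉ = 179.
Non-print overhead = 179 × 0.6, so 107.4 s.
Total = 44454 + 107.4 = 44561.4 s = 12.38 hours.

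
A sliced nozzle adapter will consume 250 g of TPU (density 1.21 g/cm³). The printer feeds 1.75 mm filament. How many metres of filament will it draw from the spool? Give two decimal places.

Volume = 250 g / 1.21 g·cm⁻³ = 206.6116 cm³ = 206611.6 mm³.
Filament cross-section = π × (1.75/2)² = 2.4053 mm².
L = V/A = 206611.6/2.4053 = 85898.47 mm → 85.90 m.

85.90 m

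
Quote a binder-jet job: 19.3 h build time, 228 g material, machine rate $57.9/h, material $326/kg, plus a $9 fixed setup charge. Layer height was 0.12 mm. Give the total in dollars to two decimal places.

Machine cost = 57.9 × 19.3 = $1117.47.
Material cost: 326 × 228/1000 → $74.328.
Adding setup: 1117.47 + 74.328 + 9 → 1200.798 ≈ $1200.80.

$1200.80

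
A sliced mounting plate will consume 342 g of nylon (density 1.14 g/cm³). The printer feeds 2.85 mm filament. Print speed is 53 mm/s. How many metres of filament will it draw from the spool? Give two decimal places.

47.03 m

Volume = 342 g / 1.14 g·cm⁻³ = 300 cm³ = 300000 mm³.
Filament cross-section = π × (2.85/2)² = 6.3794 mm².
Length = 300000 / 6.3794 = 47026.37 mm = 47.03 m.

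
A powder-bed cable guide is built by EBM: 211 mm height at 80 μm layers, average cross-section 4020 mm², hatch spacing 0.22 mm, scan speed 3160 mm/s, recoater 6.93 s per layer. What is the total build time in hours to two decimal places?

9.32 hours

Layers = ⌈211/0.08⌉ = 2638.
Hatch length per layer = 4020 / 0.22, so 18272.7 mm.
Scan time per layer: 18272.7 / 3160 → 5.7825 s.
Per-layer time = 5.7825 + 6.93, so 12.7125 s.
Total: 2638 × 12.7125 s = 33535.575 s → 9.32 hours.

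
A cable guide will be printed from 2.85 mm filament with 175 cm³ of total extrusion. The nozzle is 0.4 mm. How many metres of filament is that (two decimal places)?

27.43 m

Cross-section of 2.85 mm filament: π·(2.85/2)² = 6.3794 mm².
L = 175000 mm³ / 6.3794 mm² = 27432.05 mm, i.e. 27.43 m.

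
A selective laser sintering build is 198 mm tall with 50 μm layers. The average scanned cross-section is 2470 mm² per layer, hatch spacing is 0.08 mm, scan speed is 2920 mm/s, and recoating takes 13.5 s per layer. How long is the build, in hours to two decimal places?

Number of layers: 198 / 0.05 → 3960 (rounded up).
Scan path per layer = 2470 / 0.08, so 30875 mm.
Per-layer scan time = 30875 / 2920 = 10.5736 s.
Per-layer time: 10.5736 + 13.5 → 24.0736 s.
Build time = 3960 × 24.0736 = 95331.456 s = 26.48 hours.

26.48 hours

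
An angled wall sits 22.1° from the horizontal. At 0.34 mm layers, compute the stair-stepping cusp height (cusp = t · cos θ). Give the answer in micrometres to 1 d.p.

Cusp = layer height × cos(22.1°) = 0.34 × 0.9265 = 0.31501 mm = 315.0 μm.

315.0 μm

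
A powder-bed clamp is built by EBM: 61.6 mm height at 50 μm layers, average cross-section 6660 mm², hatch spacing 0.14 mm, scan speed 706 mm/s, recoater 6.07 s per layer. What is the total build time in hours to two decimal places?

25.14 hours

Layers = ⌈61.6/0.05⌉ = 1232.
Hatch length per layer: 6660 / 0.14 → 47571.4 mm.
Scan time per layer: 47571.4 / 706 → 67.3816 s.
Time per layer: 67.3816 + 6.07 → 73.4516 s.
Build time = 1232 × 73.4516 = 90492.3712 s = 25.14 hours.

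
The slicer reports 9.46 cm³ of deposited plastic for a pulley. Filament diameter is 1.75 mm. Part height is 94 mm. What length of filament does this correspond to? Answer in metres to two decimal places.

3.93 m

A = π r² = π × 0.875² = 2.4053 mm².
L = 9460 mm³ / 2.4053 mm² = 3932.98 mm, i.e. 3.93 m.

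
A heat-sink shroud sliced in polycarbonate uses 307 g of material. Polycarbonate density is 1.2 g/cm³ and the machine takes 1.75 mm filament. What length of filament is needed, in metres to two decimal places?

Extruded volume: 307/1.2 = 255.8333 cm³ (255833.3 mm³).
A = π r² = π × 0.875² = 2.4053 mm².
L = V/A = 255833.3/2.4053 = 106362.32 mm → 106.36 m.

106.36 m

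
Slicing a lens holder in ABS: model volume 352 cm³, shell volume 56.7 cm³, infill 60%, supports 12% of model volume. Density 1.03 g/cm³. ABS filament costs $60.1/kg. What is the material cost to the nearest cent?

Volume inside the shell: 352 − 56.7 → 295.3 cm³.
Infill deposited = 0.60 × 295.3 = 177.18 cm³.
Support = 0.12 × 352, so 42.24 cm³.
Total printed volume = 56.7 + 177.18 + 42.24, so 276.12 cm³.
Mass = 276.12 × 1.03 = 284.4036 g.
Cost = 284.4036 g / 1000 × $60.1/kg = $17.09.

$17.09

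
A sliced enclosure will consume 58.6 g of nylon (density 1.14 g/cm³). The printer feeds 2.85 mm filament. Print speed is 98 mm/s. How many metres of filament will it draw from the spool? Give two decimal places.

8.06 m

Extruded volume: 58.6/1.14 = 51.4035 cm³ (51403.5 mm³).
Filament cross-section = π × (2.85/2)² = 6.3794 mm².
L = V/A = 51403.5/6.3794 = 8057.73 mm → 8.06 m.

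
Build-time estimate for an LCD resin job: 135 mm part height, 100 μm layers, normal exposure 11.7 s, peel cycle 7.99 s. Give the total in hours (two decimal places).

Layers = ⌈135/0.1⌉ = 1350.
Each layer takes = 11.7 + 7.99 = 19.69 s.
Total = 1350 × 19.69 = 26581.5 s = 7.38 hours.

7.38 hours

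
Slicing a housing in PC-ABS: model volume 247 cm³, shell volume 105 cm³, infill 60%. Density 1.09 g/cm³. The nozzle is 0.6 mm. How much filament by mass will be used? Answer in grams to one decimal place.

Infill region = 247 − 105 = 142 cm³.
Infill deposited: 0.60 × 142 → 85.2 cm³.
Total printed volume = 105 + 85.2, so 190.2 cm³.
Mass: 190.2 × 1.09 → 207.318 g.

207.3 g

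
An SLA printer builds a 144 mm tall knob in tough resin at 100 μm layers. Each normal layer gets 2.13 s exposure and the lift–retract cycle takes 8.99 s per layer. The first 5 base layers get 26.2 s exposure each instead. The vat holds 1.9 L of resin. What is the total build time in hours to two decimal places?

Layer count = ceil(144 / 0.1) = 1440.
Base layers: 5 × (26.2 + 8.99) → 175.95 s.
Normal layers: 1435 × (2.13 + 8.99) → 15957.2 s.
Total = 175.95 + 15957.2 = 16133.15 s = 4.48 hours.

4.48 hours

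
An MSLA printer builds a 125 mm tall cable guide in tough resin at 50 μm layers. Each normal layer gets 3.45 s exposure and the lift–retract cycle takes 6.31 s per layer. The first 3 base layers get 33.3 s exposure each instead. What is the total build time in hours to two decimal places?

Number of layers: 125 / 0.05 → 2500 (rounded up).
Burn-in layers: 3 × (33.3 + 6.31) → 118.83 s.
Regular layers: 2497 × (3.45 + 6.31) → 24370.72 s.
Total = 118.83 + 24370.72 = 24489.55 s = 6.80 hours.

6.80 hours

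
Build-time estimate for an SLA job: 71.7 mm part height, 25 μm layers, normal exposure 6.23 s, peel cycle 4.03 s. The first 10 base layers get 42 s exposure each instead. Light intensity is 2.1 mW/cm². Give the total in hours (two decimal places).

Layers = ⌈71.7/0.025⌉ = 2868.
Base layers = 10 × (42 + 4.03), so 460.3 s.
Normal layers = 2858 × (6.23 + 4.03), so 29323.08 s.
Total = 460.3 + 29323.08 = 29783.38 s = 8.27 hours.

8.27 hours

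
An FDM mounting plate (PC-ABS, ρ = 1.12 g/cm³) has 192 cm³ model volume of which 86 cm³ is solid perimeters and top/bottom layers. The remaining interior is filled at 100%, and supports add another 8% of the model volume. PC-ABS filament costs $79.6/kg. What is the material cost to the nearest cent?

$18.49

Interior volume = 192 − 86, so 106 cm³.
Infill volume = 1.00 × 106, so 106 cm³.
Support = 0.08 × 192, so 15.36 cm³.
Total printed volume = 86 + 106 + 15.36 = 207.36 cm³.
Mass = 207.36 × 1.12, so 232.2432 g.
Cost = 232.2432 g / 1000 × $79.6/kg = $18.49.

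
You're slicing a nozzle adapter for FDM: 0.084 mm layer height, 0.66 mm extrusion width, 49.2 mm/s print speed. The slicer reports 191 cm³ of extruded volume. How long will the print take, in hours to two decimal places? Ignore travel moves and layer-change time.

Extrusion cross-section = 0.084 × 0.66, so 0.05544 mm².
Path length: 191000 mm³ / 0.05544 mm² → 3445165.9 mm.
Extrusion time = 3445165.9 / 49.2, so 70023.7 s.
That's 70023.7 s → 19.45 hours.

19.45 hours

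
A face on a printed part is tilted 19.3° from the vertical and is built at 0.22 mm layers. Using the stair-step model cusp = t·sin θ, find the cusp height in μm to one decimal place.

72.7 μm

h_c = t·sin θ = 0.22 × 0.3305 = 0.07271 mm (72.7 μm).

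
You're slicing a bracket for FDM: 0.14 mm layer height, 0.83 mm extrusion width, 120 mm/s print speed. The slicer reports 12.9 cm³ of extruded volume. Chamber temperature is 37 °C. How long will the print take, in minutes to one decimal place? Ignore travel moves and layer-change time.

Bead cross-section = 0.14 × 0.83 = 0.1162 mm².
Total extruded path = 12900/0.1162 = 111015.5 mm.
Time extruding: 111015.5 / 120 → 925.1 s.
In the requested units: 925.1 s = 15.4 minutes.

15.4 minutes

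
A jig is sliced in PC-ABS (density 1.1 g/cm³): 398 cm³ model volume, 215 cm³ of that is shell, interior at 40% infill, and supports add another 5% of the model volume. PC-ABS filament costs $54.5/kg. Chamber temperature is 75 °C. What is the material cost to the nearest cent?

$18.47

Infill region: 398 − 215 → 183 cm³.
Infill volume: 0.40 × 183 → 73.2 cm³.
Support: 0.05 × 398 → 19.9 cm³.
Total extruded = 215 + 73.2 + 19.9, so 308.1 cm³.
Mass: 308.1 × 1.1 → 338.91 g.
Cost = 338.91 g / 1000 × $54.5/kg = $18.47.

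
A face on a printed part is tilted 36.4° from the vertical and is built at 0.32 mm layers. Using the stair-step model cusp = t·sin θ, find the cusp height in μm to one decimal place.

189.9 μm

h_c = t·sin θ = 0.32 × 0.5934 = 0.189888 mm (189.9 μm).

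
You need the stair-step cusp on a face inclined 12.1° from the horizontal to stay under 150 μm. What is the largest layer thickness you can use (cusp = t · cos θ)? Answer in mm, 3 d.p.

cos(12.1°) = 0.9778; t_max = 0.15/0.9778 = 0.153 mm.

0.153 mm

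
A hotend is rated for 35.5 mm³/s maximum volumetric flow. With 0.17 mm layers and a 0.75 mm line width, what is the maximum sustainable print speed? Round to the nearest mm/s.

278 mm/s

A: 0.17 × 0.75 → 0.1275 mm².
v_max = Q/A = 35.5/0.1275 = 278.43 mm/s → 278 mm/s.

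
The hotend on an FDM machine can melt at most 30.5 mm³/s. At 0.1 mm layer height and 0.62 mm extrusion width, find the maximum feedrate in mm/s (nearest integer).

492 mm/s

Extrusion cross-section = 0.1 × 0.62, so 0.062 mm².
v_max = Q/A = 30.5/0.062 = 491.94 mm/s → 492 mm/s.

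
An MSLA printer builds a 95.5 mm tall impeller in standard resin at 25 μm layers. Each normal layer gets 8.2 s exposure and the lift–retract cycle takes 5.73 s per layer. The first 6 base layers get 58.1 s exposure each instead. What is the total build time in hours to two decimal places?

Layer count = ceil(95.5 / 0.025) = 3820.
Burn-in layers = 6 × (58.1 + 5.73) = 382.98 s.
Remaining layers: 3814 × (8.2 + 5.73) → 53129.02 s.
Sum: 382.98 + 53129.02 = 53512 s → 14.86 hours.

14.86 hours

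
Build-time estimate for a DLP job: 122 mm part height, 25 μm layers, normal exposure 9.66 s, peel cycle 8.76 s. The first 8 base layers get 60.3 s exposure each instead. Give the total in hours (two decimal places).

25.08 hours

Number of layers: 122 / 0.025 → 4880 (rounded up).
Base layers = 8 × (60.3 + 8.76) = 552.48 s.
Normal layers = 4872 × (9.66 + 8.76) = 89742.24 s.
Sum: 552.48 + 89742.24 = 90294.72 s → 25.08 hours.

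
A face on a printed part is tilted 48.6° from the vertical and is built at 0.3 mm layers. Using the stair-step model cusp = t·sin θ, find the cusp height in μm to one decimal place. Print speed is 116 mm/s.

Cusp = layer height × sin(48.6°) = 0.3 × 0.7501 = 0.22503 mm = 225.0 μm.

225.0 μm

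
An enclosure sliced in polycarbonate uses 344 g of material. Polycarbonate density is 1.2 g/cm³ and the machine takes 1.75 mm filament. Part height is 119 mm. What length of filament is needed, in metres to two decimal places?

Volume = 344 g / 1.2 g·cm⁻³ = 286.6667 cm³ = 286666.7 mm³.
Cross-section of 1.75 mm filament: π·(1.75/2)² = 2.4053 mm².
L = V/A = 286666.7/2.4053 = 119181.27 mm → 119.18 m.

119.18 m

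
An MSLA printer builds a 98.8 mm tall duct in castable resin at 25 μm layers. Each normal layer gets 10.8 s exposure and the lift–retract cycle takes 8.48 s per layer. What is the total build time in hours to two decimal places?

21.17 hours

Layer count = ceil(98.8 / 0.025) = 3952.
Per-layer time = 10.8 + 8.48 = 19.28 s.
Build time: 3952 × 19.28 s = 76194.56 s, i.e. 21.17 hours.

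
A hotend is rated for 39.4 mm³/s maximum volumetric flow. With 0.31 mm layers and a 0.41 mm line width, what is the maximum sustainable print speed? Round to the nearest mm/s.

Extrusion cross-section = 0.31 × 0.41, so 0.1271 mm².
v_max = Q/A = 39.4/0.1271 = 309.99 mm/s → 310 mm/s.

310 mm/s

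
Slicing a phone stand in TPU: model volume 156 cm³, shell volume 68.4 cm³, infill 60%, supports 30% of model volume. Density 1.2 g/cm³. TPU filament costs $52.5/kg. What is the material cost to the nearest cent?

$10.57

Volume inside the shell = 156 − 68.4, so 87.6 cm³.
Infill volume = 0.60 × 87.6, so 52.56 cm³.
Support: 0.30 × 156 → 46.8 cm³.
Total printed volume: 68.4 + 52.56 + 46.8 → 167.76 cm³.
Mass = 167.76 × 1.2, so 201.312 g.
At $52.5/kg: 201.312/1000 × 52.5 = $10.57.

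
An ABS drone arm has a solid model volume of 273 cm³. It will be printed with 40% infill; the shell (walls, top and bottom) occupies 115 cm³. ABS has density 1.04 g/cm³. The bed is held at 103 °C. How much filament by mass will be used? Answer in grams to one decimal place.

185.3 g

Volume inside the shell = 273 − 115, so 158 cm³.
Deposited infill = 0.40 × 158, so 63.2 cm³.
Total printed volume = 115 + 63.2 = 178.2 cm³.
Mass = 178.2 × 1.04, so 185.328 g.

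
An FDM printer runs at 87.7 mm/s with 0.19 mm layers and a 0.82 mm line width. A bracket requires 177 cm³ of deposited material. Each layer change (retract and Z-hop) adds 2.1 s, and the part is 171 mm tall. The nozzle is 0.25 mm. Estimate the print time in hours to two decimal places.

Line area = 0.19 × 0.82 = 0.1558 mm².
Total extruded path = 177000/0.1558 = 1136071.9 mm.
Extrusion time = 1136071.9 / 87.7, so 12954.1 s.
Layer count = ceil(171 / 0.19) = 900.
Layer-change overhead = 900 × 2.1 = 1890 s.
Altogether 12954.1 + 1890 = 14844.1 s, i.e. 4.12 hours.

4.12 hours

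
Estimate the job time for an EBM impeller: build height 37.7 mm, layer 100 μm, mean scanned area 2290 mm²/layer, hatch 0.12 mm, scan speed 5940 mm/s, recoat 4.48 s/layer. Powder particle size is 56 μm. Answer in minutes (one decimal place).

48.3 minutes

Layers = ⌈37.7/0.1⌉ = 377.
Per-layer scan distance = 2290 / 0.12, so 19083.3 mm.
Beam time per layer = 19083.3 / 5940, so 3.2127 s.
Time per layer: 3.2127 + 4.48 → 7.6927 s.
Build time = 377 × 7.6927 = 2900.1479 s = 48.3 minutes.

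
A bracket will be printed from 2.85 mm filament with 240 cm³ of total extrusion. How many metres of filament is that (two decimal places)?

37.62 m

Filament cross-section = π × (2.85/2)² = 6.3794 mm².
L = 240000 mm³ / 6.3794 mm² = 37621.09 mm, i.e. 37.62 m.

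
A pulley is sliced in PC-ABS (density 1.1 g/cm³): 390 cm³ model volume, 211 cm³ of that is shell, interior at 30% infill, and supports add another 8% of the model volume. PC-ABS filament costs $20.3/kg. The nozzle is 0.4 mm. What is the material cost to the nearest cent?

$6.61

Infill region: 390 − 211 → 179 cm³.
Infill volume = 0.30 × 179 = 53.7 cm³.
Support = 0.08 × 390, so 31.2 cm³.
Deposited volume = 211 + 53.7 + 31.2, so 295.9 cm³.
Mass = 295.9 × 1.1, so 325.49 g.
At $20.3/kg: 325.49/1000 × 20.3 = $6.61.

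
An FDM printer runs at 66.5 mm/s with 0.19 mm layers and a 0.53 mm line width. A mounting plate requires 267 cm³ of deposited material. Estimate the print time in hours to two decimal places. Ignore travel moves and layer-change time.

11.08 hours

Line area = 0.19 × 0.53, so 0.1007 mm².
Path length: 267000 mm³ / 0.1007 mm² → 2651439.9 mm.
Print-move time = 2651439.9 / 66.5 = 39871.3 s.
In the requested units: 39871.3 s = 11.08 hours.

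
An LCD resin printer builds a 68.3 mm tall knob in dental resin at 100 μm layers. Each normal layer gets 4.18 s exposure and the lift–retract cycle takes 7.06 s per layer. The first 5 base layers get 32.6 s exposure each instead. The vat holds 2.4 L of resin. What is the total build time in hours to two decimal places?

2.17 hours

Layers = ⌈68.3/0.1⌉ = 683.
Burn-in layers = 5 × (32.6 + 7.06) = 198.3 s.
Remaining layers = 678 × (4.18 + 7.06) = 7620.72 s.
Total = 198.3 + 7620.72 = 7819.02 s = 2.17 hours.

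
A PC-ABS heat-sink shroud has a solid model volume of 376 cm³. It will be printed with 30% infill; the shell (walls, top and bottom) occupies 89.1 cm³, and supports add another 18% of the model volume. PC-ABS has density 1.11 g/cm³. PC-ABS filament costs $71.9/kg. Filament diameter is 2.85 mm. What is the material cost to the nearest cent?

$19.38

Volume inside the shell = 376 − 89.1, so 286.9 cm³.
Deposited infill = 0.30 × 286.9, so 86.07 cm³.
Support = 0.18 × 376 = 67.68 cm³.
Total printed volume: 89.1 + 86.07 + 67.68 → 242.85 cm³.
Mass = 242.85 × 1.11, so 269.5635 g.
At $71.9/kg: 269.5635/1000 × 71.9 = $19.38.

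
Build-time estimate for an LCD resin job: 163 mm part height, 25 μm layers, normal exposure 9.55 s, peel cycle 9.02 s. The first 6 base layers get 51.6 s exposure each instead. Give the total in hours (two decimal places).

Layer count = ceil(163 / 0.025) = 6520.
Bottom layers = 6 × (51.6 + 9.02) = 363.72 s.
Normal layers = 6514 × (9.55 + 9.02), so 120964.98 s.
Sum: 363.72 + 120964.98 = 121328.7 s → 33.70 hours.

33.70 hours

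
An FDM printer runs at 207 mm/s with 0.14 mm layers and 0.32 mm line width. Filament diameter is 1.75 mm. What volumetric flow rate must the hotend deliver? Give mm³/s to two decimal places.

A = 0.14 × 0.32 = 0.0448 mm².
Q = v·A = 207 × 0.0448 = 9.27 mm³/s.

9.27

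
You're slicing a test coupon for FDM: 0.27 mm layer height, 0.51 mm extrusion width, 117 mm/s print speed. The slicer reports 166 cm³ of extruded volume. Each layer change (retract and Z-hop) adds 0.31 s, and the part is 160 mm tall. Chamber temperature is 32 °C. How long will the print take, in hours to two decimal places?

Extrusion cross-section = 0.27 × 0.51 = 0.1377 mm².
Toolpath length = 166 cm³ / 0.1377 mm² = 166000 / 0.1377 = 1205519.2 mm.
Print-move time = 1205519.2 / 117 = 10303.6 s.
Number of layers: 160 / 0.27 → 593 (rounded up).
Layer-change overhead = 593 × 0.31 = 183.83 s.
Total = 10303.6 + 183.83 = 10487.43 s = 2.91 hours.

2.91 hours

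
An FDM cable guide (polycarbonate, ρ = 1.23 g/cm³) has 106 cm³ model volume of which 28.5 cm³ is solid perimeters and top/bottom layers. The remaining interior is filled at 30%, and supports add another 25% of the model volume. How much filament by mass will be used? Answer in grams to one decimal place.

Volume inside the shell: 106 − 28.5 → 77.5 cm³.
Infill volume = 0.30 × 77.5 = 23.25 cm³.
Support = 0.25 × 106, so 26.5 cm³.
Total printed volume = 28.5 + 23.25 + 26.5 = 78.25 cm³.
Mass: 78.25 × 1.23 → 96.2475 g.

96.2 g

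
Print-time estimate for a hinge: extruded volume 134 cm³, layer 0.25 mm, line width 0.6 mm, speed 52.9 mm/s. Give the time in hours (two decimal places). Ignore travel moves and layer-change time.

4.69 hours

Line area = 0.25 × 0.6, so 0.15 mm².
Total extruded path = 134000/0.15 = 893333.3 mm.
Time extruding = 893333.3 / 52.9, so 16887.2 s.
In the requested units: 16887.2 s = 4.69 hours.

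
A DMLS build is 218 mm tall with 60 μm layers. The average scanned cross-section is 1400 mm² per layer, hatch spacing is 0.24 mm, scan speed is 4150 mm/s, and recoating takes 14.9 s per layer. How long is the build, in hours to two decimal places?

Layers = ⌈218/0.06⌉ = 3634.
Per-layer scan distance = 1400 / 0.24 = 5833.3 mm.
Scan time per layer = 5833.3 / 4150, so 1.4056 s.
Time per layer: 1.4056 + 14.9 → 16.3056 s.
3634 layers × 16.3056 s/layer = 59254.5504 s, i.e. 16.46 hours.

16.46 hours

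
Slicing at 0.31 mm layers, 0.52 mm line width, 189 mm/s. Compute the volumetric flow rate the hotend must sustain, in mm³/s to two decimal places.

Extrusion cross-section = 0.31 × 0.52 = 0.1612 mm².
Q = v·A = 189 × 0.1612 = 30.47 mm³/s.

30.47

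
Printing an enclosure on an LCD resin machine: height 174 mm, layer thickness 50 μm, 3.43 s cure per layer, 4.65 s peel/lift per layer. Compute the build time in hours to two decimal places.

7.81 hours

Number of layers: 174 / 0.05 → 3480 (rounded up).
Cycle time = 3.43 + 4.65, so 8.08 s.
Total = 3480 × 8.08 = 28118.4 s = 7.81 hours.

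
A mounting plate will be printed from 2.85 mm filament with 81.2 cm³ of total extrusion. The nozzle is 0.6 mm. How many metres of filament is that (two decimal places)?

Cross-section of 2.85 mm filament: π·(2.85/2)² = 6.3794 mm².
Length = 81.2 cm³ / 6.3794 mm² = 81200 / 6.3794 = 12728.47 mm = 12.73 m.

12.73 m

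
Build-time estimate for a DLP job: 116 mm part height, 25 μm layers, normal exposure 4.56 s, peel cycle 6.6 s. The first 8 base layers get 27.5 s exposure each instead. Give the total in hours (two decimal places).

14.43 hours

Number of layers: 116 / 0.025 → 4640 (rounded up).
Bottom layers: 8 × (27.5 + 6.6) → 272.8 s.
Remaining layers: 4632 × (4.56 + 6.6) → 51693.12 s.
Sum: 272.8 + 51693.12 = 51965.92 s → 14.43 hours.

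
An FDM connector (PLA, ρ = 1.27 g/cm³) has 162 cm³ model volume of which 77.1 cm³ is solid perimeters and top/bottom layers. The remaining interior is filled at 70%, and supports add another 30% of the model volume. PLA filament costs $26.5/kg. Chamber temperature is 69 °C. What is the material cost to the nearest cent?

Interior volume = 162 − 77.1, so 84.9 cm³.
Infill deposited = 0.70 × 84.9 = 59.43 cm³.
Support: 0.30 × 162 → 48.6 cm³.
Deposited volume = 77.1 + 59.43 + 48.6 = 185.13 cm³.
Mass = 185.13 × 1.27 = 235.1151 g.
At $26.5/kg: 235.1151/1000 × 26.5 = $6.23.

$6.23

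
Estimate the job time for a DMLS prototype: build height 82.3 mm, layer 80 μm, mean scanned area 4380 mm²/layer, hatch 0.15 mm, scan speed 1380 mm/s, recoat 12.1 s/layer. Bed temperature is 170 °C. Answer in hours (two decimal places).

Layers = ⌈82.3/0.08⌉ = 1029.
Per-layer scan distance: 4380 / 0.15 → 29200 mm.
Per-layer scan time = 29200 / 1380, so 21.1594 s.
Time per layer = 21.1594 + 12.1 = 33.2594 s.
Build time = 1029 × 33.2594 = 34223.9226 s = 9.51 hours.

9.51 hours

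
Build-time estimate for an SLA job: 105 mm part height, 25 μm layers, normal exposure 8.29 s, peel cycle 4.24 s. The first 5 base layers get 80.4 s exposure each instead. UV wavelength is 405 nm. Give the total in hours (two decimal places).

Layers = ⌈105/0.025⌉ = 4200.
Bottom layers = 5 × (80.4 + 4.24) = 423.2 s.
Remaining layers = 4195 × (8.29 + 4.24), so 52563.35 s.
Sum: 423.2 + 52563.35 = 52986.55 s → 14.72 hours.

14.72 hours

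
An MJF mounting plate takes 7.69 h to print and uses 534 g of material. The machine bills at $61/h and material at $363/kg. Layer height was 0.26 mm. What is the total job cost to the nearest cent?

Machine-time cost = 61 × 7.69, so $469.09.
Material cost: 363 × 534/1000 → $193.842.
Total = 469.09 + 193.842 = 662.932 ≈ $662.93.

$662.93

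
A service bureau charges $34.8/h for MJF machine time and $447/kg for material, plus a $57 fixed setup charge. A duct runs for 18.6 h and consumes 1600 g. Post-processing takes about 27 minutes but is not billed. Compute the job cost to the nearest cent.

$1419.48

Time charge: 34.8 × 18.6 → $647.28.
Feedstock cost = 447 × 1600/1000, so $715.20.
Adding setup: 647.28 + 715.20 + 57 → $1419.48.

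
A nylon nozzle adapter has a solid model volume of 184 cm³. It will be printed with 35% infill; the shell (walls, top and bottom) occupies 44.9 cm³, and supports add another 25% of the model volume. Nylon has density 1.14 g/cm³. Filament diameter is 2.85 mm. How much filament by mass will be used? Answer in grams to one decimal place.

159.1 g

Infill region: 184 − 44.9 → 139.1 cm³.
Infill deposited: 0.35 × 139.1 → 48.685 cm³.
Support: 0.25 × 184 → 46 cm³.
Total extruded: 44.9 + 48.685 + 46 → 139.585 cm³.
Mass = 139.585 × 1.14 = 159.1269 g.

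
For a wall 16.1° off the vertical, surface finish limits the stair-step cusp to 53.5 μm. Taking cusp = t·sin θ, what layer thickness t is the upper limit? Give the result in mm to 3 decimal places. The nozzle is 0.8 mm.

t = h_c / sin θ = 0.0535 / 0.2773 = 0.193 mm.

0.193 mm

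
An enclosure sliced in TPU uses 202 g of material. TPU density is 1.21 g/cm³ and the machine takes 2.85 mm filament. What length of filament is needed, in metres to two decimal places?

Extruded volume: 202/1.21 = 166.9421 cm³ (166942.1 mm³).
Cross-section of 2.85 mm filament: π·(2.85/2)² = 6.3794 mm².
Length = 166942.1 / 6.3794 = 26168.93 mm = 26.17 m.

26.17 m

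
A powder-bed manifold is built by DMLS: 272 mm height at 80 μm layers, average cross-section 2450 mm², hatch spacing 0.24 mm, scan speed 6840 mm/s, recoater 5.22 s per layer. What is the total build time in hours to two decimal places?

6.34 hours

Number of layers: 272 / 0.08 → 3400 (rounded up).
Scan path per layer = 2450 / 0.24, so 10208.3 mm.
Scan time per layer = 10208.3 / 6840 = 1.4924 s.
Per-layer time = 1.4924 + 5.22, so 6.7124 s.
Total: 3400 × 6.7124 s = 22822.16 s → 6.34 hours.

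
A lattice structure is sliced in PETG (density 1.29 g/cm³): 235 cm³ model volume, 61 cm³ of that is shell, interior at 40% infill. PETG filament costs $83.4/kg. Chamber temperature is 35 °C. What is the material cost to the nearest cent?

Infill region = 235 − 61 = 174 cm³.
Deposited infill: 0.40 × 174 → 69.6 cm³.
Total extruded = 61 + 69.6, so 130.6 cm³.
Mass = 130.6 × 1.29 = 168.474 g.
Cost = 168.474 g / 1000 × $83.4/kg = $14.05.

$14.05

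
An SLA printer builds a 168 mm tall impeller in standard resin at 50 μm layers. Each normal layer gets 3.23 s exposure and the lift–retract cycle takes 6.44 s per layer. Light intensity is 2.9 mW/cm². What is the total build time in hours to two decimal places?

Layer count = ceil(168 / 0.05) = 3360.
Cycle time: 3.23 + 6.44 → 9.67 s.
Total = 3360 × 9.67 = 32491.2 s = 9.03 hours.

9.03 hours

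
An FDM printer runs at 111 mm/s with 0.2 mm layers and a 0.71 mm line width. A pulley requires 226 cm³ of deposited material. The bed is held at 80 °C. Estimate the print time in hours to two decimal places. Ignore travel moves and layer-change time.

Extrusion cross-section: 0.2 × 0.71 → 0.142 mm².
Path length: 226000 mm³ / 0.142 mm² → 1591549.3 mm.
Print-move time = 1591549.3 / 111 = 14338.3 s.
That's 14338.3 s → 3.98 hours.

3.98 hours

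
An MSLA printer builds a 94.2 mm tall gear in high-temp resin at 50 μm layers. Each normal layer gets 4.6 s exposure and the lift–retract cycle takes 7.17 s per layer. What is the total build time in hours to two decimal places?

Number of layers: 94.2 / 0.05 → 1884 (rounded up).
Cycle time = 4.6 + 7.17 = 11.77 s.
Total = 1884 × 11.77 = 22174.68 s = 6.16 hours.

6.16 hours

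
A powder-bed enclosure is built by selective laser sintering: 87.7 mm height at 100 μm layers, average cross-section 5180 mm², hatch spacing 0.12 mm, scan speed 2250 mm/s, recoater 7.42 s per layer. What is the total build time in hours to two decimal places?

6.48 hours

Layer count = ceil(87.7 / 0.1) = 877.
Scan path per layer = 5180 / 0.12 = 43166.7 mm.
Per-layer scan time = 43166.7 / 2250, so 19.1852 s.
Time per layer: 19.1852 + 7.42 → 26.6052 s.
877 layers × 26.6052 s/layer = 23332.7604 s, i.e. 6.48 hours.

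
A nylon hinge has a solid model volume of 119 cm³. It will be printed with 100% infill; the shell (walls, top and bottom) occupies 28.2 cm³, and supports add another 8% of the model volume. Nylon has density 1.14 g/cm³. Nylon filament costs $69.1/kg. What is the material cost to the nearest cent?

$10.12

Volume inside the shell = 119 − 28.2, so 90.8 cm³.
Deposited infill: 1.00 × 90.8 → 90.8 cm³.
Support = 0.08 × 119 = 9.52 cm³.
Deposited volume = 28.2 + 90.8 + 9.52, so 128.52 cm³.
Mass = 128.52 × 1.14, so 146.5128 g.
At $69.1/kg: 146.5128/1000 × 69.1 = $10.12.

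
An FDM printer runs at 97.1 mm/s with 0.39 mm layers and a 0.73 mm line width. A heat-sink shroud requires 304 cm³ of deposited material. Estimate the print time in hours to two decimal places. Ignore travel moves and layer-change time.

Bead cross-section: 0.39 × 0.73 → 0.2847 mm².
Total extruded path = 304000/0.2847 = 1067790.7 mm.
Print-move time: 1067790.7 / 97.1 → 10996.8 s.
10996.8 s = 3.05 hours.

3.05 hours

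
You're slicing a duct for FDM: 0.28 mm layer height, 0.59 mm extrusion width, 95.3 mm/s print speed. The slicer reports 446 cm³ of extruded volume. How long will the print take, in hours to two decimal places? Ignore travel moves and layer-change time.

7.87 hours

Extrusion cross-section: 0.28 × 0.59 → 0.1652 mm².
Toolpath length = 446 cm³ / 0.1652 mm² = 446000 / 0.1652 = 2699757.9 mm.
Time extruding: 2699757.9 / 95.3 → 28329 s.
In the requested units: 28329 s = 7.87 hours.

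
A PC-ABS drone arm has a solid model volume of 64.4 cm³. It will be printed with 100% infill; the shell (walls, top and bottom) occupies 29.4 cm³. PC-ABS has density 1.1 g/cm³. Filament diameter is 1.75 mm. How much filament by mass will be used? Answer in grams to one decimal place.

Interior volume = 64.4 − 29.4, so 35 cm³.
Infill deposited: 1.00 × 35 → 35 cm³.
Deposited volume: 29.4 + 35 → 64.4 cm³.
Mass = 64.4 × 1.1 = 70.84 g.

70.8 g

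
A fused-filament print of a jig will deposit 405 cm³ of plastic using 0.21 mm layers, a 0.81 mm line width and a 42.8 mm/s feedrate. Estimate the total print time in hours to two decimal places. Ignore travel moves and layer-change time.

15.45 hours

Bead cross-section: 0.21 × 0.81 → 0.1701 mm².
Path length: 405000 mm³ / 0.1701 mm² → 2380952.4 mm.
Extrusion time: 2380952.4 / 42.8 → 55629.7 s.
In the requested units: 55629.7 s = 15.45 hours.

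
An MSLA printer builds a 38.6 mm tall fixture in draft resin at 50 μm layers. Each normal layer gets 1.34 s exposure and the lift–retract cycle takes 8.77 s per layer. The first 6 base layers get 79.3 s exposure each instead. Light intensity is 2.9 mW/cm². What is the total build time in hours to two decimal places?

Layer count = ceil(38.6 / 0.05) = 772.
Base layers = 6 × (79.3 + 8.77), so 528.42 s.
Normal layers = 766 × (1.34 + 8.77), so 7744.26 s.
Total = 528.42 + 7744.26 = 8272.68 s = 2.30 hours.

2.30 hours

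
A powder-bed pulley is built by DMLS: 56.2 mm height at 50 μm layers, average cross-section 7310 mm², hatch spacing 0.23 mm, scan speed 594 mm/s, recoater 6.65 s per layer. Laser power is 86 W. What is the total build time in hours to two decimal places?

Layer count = ceil(56.2 / 0.05) = 1124.
Hatch length per layer: 7310 / 0.23 → 31782.6 mm.
Per-layer scan time = 31782.6 / 594, so 53.5061 s.
Layer cycle = 53.5061 + 6.65 = 60.1561 s.
Total: 1124 × 60.1561 s = 67615.4564 s → 18.78 hours.

18.78 hours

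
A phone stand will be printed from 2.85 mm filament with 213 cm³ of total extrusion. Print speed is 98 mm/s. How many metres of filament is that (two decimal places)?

A = π r² = π × 1.425² = 6.3794 mm².
L = 213000 mm³ / 6.3794 mm² = 33388.72 mm, i.e. 33.39 m.

33.39 m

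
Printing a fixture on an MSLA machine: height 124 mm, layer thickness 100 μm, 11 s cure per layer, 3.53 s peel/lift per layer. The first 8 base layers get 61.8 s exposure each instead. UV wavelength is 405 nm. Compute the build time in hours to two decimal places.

5.12 hours

Layers = ⌈124/0.1⌉ = 1240.
Bottom layers = 8 × (61.8 + 3.53) = 522.64 s.
Regular layers: 1232 × (11 + 3.53) → 17900.96 s.
Total = 522.64 + 17900.96 = 18423.6 s = 5.12 hours.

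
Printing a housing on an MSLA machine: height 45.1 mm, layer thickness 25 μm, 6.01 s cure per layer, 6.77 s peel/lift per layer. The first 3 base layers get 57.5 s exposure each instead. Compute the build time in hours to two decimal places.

Number of layers: 45.1 / 0.025 → 1804 (rounded up).
Bottom layers = 3 × (57.5 + 6.77) = 192.81 s.
Normal layers = 1801 × (6.01 + 6.77) = 23016.78 s.
Total = 192.81 + 23016.78 = 23209.59 s = 6.45 hours.

6.45 hours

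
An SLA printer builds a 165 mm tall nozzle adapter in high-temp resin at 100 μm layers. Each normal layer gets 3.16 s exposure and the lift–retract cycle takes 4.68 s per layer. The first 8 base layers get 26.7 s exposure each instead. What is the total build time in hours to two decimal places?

Number of layers: 165 / 0.1 → 1650 (rounded up).
Base layers: 8 × (26.7 + 4.68) → 251.04 s.
Remaining layers = 1642 × (3.16 + 4.68) = 12873.28 s.
Total = 251.04 + 12873.28 = 13124.32 s = 3.65 hours.

3.65 hours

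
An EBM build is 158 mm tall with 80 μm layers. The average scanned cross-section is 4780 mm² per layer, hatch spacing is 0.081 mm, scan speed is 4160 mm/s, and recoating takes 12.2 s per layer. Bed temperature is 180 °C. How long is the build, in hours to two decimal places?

14.48 hours

Layers = ⌈158/0.08⌉ = 1975.
Per-layer scan distance = 4780 / 0.081, so 59012.3 mm.
Scan time per layer = 59012.3 / 4160, so 14.1856 s.
Time per layer: 14.1856 + 12.2 → 26.3856 s.
Build time = 1975 × 26.3856 = 52111.56 s = 14.48 hours.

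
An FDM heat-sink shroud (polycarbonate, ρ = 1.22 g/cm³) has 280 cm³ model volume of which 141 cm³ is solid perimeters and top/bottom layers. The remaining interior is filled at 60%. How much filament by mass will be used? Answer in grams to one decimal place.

273.8 g

Interior volume = 280 − 141, so 139 cm³.
Deposited infill: 0.60 × 139 → 83.4 cm³.
Total extruded = 141 + 83.4 = 224.4 cm³.
Mass = 224.4 × 1.22 = 273.768 g.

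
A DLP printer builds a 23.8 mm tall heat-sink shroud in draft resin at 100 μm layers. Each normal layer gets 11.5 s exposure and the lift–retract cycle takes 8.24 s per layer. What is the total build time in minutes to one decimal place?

Number of layers: 23.8 / 0.1 → 238 (rounded up).
Each layer takes: 11.5 + 8.24 → 19.74 s.
Build time: 238 × 19.74 s = 4698.12 s, i.e. 78.3 minutes.

78.3 minutes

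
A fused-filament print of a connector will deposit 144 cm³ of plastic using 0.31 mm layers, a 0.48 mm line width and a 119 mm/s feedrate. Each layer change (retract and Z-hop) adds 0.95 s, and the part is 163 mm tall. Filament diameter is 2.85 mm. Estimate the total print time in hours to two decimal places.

Extrusion cross-section = 0.31 × 0.48, so 0.1488 mm².
Toolpath length = 144 cm³ / 0.1488 mm² = 144000 / 0.1488 = 967741.9 mm.
Extrusion time = 967741.9 / 119 = 8132.3 s.
Number of layers: 163 / 0.31 → 526 (rounded up).
Layer-change overhead = 526 × 0.95, so 499.7 s.
Altogether 8132.3 + 499.7 = 8632 s, i.e. 2.40 hours.

2.40 hours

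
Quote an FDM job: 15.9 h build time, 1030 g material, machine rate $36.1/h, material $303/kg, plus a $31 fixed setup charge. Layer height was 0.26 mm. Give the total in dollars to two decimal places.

$917.08

Time charge = 36.1 × 15.9, so $573.99.
Material cost = 303 × 1030/1000, so $312.09.
Adding setup: 573.99 + 312.09 + 31 → $917.08.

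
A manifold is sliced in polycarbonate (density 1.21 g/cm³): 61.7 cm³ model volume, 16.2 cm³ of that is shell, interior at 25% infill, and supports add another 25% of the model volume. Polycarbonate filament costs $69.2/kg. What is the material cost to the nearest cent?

$3.60

Volume inside the shell = 61.7 − 16.2, so 45.5 cm³.
Infill deposited = 0.25 × 45.5 = 11.375 cm³.
Support = 0.25 × 61.7, so 15.425 cm³.
Total printed volume = 16.2 + 11.375 + 15.425, so 43 cm³.
Mass = 43 × 1.21, so 52.03 g.
Cost = 52.03 g / 1000 × $69.2/kg = $3.60.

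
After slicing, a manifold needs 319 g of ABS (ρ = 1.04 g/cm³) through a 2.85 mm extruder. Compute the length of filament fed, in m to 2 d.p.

48.08 m

Extruded volume: 319/1.04 = 306.7308 cm³ (306730.8 mm³).
Filament cross-section = π × (2.85/2)² = 6.3794 mm².
L = V/A = 306730.8/6.3794 = 48081.45 mm → 48.08 m.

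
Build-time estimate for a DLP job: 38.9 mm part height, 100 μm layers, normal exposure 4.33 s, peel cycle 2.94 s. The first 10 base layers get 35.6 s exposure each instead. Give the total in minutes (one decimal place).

Layer count = ceil(38.9 / 0.1) = 389.
Burn-in layers: 10 × (35.6 + 2.94) → 385.4 s.
Normal layers = 379 × (4.33 + 2.94), so 2755.33 s.
Total = 385.4 + 2755.33 = 3140.73 s = 52.3 minutes.

52.3 minutes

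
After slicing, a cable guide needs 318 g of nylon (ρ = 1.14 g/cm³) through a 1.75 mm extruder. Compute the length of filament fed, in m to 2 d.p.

115.97 m

Volume = 318 g / 1.14 g·cm⁻³ = 278.9474 cm³ = 278947.4 mm³.
Filament cross-section = π × (1.75/2)² = 2.4053 mm².
L = V/A = 278947.4/2.4053 = 115971.98 mm → 115.97 m.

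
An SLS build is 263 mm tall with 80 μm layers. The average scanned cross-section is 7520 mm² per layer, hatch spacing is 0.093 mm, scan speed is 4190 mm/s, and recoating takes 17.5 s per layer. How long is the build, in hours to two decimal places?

Layer count = ceil(263 / 0.08) = 3288.
Hatch length per layer = 7520 / 0.093, so 80860.2 mm.
Per-layer scan time = 80860.2 / 4190, so 19.2984 s.
Layer cycle: 19.2984 + 17.5 → 36.7984 s.
Build time = 3288 × 36.7984 = 120993.1392 s = 33.61 hours.

33.61 hours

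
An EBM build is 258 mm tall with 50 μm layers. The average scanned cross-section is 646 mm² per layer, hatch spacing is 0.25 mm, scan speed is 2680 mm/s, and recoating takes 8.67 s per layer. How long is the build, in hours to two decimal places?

13.81 hours

Number of layers: 258 / 0.05 → 5160 (rounded up).
Hatch length per layer: 646 / 0.25 → 2584 mm.
Scan time per layer = 2584 / 2680 = 0.9642 s.
Per-layer time = 0.9642 + 8.67 = 9.6342 s.
Total: 5160 × 9.6342 s = 49712.472 s → 13.81 hours.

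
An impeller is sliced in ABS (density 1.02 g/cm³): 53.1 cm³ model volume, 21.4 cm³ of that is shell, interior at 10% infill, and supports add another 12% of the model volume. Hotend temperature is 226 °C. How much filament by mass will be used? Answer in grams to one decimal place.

Volume inside the shell: 53.1 − 21.4 → 31.7 cm³.
Infill volume = 0.10 × 31.7 = 3.17 cm³.
Support: 0.12 × 53.1 → 6.372 cm³.
Total printed volume = 21.4 + 3.17 + 6.372 = 30.942 cm³.
Mass = 30.942 × 1.02, so 31.56084 g.

31.6 g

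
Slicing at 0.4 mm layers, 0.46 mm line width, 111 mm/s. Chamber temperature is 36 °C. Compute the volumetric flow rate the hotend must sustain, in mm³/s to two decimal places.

Extrusion cross-section: 0.4 × 0.46 → 0.184 mm².
Q = v·A = 111 × 0.184 = 20.42 mm³/s.

20.42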